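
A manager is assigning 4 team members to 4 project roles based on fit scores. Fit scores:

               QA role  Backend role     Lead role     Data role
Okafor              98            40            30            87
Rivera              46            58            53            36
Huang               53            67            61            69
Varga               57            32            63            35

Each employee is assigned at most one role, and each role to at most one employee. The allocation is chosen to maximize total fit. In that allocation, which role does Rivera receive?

Rivera receives Backend role.

Optimal: Okafor→QA role (98 pts), Rivera→Backend role (58 pts), Huang→Data role (69 pts), Varga→Lead role (63 pts) — total 98+58+69+63 = 288 pts.
Column-greedy (each role in turn goes to its best remaining employee) gives 264 pts, worse by 24.
Next-best assignment: Okafor→QA role, Rivera→Data role, Huang→Backend role, Varga→Lead role = 264 pts.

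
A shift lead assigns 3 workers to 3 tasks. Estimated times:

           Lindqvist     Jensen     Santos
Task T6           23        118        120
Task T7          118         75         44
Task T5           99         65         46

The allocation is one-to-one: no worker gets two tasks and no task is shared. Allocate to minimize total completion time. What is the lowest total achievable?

Min total: 132 min

Optimal: Lindqvist→Task T6 (23 min), Jensen→Task T5 (65 min), Santos→Task T7 (44 min) — total 23+65+44 = 132 min.
Next-best assignment: Lindqvist→Task T6, Jensen→Task T7, Santos→Task T5 = 144 min.
Checked against all permutations: 132 min is optimal.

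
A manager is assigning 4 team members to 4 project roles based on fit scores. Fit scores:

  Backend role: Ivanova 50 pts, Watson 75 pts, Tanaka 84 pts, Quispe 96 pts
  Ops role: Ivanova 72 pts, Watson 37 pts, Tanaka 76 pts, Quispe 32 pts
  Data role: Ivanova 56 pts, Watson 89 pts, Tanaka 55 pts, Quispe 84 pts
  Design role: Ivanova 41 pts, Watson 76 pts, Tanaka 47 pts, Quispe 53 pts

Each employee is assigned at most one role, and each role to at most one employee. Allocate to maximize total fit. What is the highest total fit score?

Optimal: Ivanova→Ops role (72 pts), Watson→Design role (76 pts), Tanaka→Backend role (84 pts), Quispe→Data role (84 pts) — total 72+76+84+84 = 316 pts.
Max-entry greedy (repeatedly take the single best remaining cell) gives 302 pts, worse by 14.
Next-best assignment: Ivanova→Ops role, Watson→Data role, Tanaka→Design role, Quispe→Backend role = 304 pts.
Checked against all permutations: 316 pts is optimal.

Maximum total: 316 pts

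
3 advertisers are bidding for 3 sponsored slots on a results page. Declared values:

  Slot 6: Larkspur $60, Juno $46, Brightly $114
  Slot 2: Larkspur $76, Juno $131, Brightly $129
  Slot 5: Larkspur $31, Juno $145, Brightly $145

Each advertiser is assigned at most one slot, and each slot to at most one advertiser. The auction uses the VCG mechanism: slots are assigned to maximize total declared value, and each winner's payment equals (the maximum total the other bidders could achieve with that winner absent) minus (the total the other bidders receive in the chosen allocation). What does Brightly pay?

Brightly pays $30.

Efficient allocation: Larkspur→Slot 6 ($60), Juno→Slot 2 ($131), Brightly→Slot 5 ($145); total welfare W = $336.
Brightly receives Slot 5 at value $145, so the others get W − 145 = $191.
Without Brightly: best allocation of the remaining 2 bidders over all 3 slots is Larkspur→Slot 2 ($76), Juno→Slot 5 ($145), total $221.
VCG payment = (others' best without Brightly) − (others' welfare with Brightly) = 221 − 191 = $30.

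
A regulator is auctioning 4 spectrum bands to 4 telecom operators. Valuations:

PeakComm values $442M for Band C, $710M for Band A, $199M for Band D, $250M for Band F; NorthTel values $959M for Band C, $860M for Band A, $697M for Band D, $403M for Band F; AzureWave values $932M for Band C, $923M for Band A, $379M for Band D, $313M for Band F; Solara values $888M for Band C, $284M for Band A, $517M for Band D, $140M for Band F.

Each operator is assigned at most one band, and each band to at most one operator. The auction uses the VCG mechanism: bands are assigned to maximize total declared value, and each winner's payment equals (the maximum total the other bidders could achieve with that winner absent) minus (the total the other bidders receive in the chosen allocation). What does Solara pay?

Efficient allocation: PeakComm→Band F ($250M), NorthTel→Band D ($697M), AzureWave→Band A ($923M), Solara→Band C ($888M); total welfare W = $2758M.
Solara receives Band C at value $888M, so the others get W − 888 = $1870M.
Without Solara: best allocation of the remaining 3 bidders over all 4 bands is PeakComm→Band A ($710M), NorthTel→Band D ($697M), AzureWave→Band C ($932M), total $2339M.
VCG payment = (others' best without Solara) − (others' welfare with Solara) = 2339 − 1870 = $469M.

Solara pays $469M.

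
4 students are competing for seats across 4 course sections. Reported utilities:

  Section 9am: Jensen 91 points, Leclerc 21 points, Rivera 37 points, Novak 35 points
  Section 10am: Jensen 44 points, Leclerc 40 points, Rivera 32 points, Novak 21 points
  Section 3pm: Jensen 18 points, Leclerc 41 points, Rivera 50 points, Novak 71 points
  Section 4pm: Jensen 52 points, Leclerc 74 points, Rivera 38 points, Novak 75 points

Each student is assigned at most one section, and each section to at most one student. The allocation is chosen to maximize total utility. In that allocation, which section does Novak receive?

Optimal: Jensen→Section 9am (91 points), Leclerc→Section 4pm (74 points), Rivera→Section 10am (32 points), Novak→Section 3pm (71 points) — total 91+74+32+71 = 268 points.
Column-greedy (each section in turn goes to its best remaining student) gives 240 points, worse by 28.
Swapping Novak↔Rivera (Novak→Section 10am 21 points, Rivera→Section 3pm 50 points) loses 32.
No other one-to-one assignment exceeds 268 points.
Novak's own top section is Section 4pm (75 points), but forcing Novak→Section 4pm and reassigning the rest optimally gives only 256 points — worse by 12.

Novak receives Section 3pm.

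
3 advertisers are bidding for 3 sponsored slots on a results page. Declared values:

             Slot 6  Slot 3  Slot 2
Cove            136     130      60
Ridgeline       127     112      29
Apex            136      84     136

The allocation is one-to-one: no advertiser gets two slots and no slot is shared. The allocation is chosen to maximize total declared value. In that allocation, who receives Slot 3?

Cove receives Slot 3.

Optimal: Cove→Slot 3 ($130), Ridgeline→Slot 6 ($127), Apex→Slot 2 ($136) — total 130+127+136 = $393.
Max-entry greedy (repeatedly take the single best remaining cell) gives $384, worse by 9.
Swapping Cove↔Ridgeline (Cove→Slot 6 $136, Ridgeline→Slot 3 $112) loses 9.
Every other assignment is strictly worse.
Cove's own top slot is Slot 6 ($136), but forcing Cove→Slot 6 and reassigning the rest optimally gives only $384 — worse by 9.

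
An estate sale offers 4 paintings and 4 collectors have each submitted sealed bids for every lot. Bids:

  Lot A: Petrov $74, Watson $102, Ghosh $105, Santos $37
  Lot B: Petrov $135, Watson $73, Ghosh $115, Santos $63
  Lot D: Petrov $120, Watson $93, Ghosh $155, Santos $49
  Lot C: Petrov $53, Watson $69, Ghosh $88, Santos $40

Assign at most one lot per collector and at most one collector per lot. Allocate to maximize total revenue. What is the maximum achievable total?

This is a one-to-one assignment (maximum-weight bipartite matching).
Optimal: Petrov→Lot B ($135), Watson→Lot A ($102), Ghosh→Lot D ($155), Santos→Lot C ($40) — total 135+102+155+40 = $432.
Next-best assignment: Petrov→Lot B, Watson→Lot C, Ghosh→Lot D, Santos→Lot A = $396.

Maximum total: $432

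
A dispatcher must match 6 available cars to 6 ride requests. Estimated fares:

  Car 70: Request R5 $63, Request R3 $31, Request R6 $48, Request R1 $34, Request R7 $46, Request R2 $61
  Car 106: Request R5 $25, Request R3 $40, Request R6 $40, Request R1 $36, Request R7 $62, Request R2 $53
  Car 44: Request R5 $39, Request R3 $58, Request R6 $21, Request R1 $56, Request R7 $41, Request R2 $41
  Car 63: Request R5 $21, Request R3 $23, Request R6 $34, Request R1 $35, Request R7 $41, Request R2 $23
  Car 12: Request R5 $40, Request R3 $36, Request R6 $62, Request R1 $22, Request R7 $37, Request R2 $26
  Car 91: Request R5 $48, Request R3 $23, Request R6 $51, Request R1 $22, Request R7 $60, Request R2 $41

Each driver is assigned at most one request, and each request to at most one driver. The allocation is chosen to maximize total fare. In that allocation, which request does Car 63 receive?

This is the linear assignment problem.
Optimal: Car 70→Request R5 ($63), Car 106→Request R2 ($53), Car 44→Request R3 ($58), Car 63→Request R1 ($35), Car 12→Request R6 ($62), Car 91→Request R7 ($60) — total 63+53+58+35+62+60 = $331.
Row-greedy (each driver in turn takes its best remaining request) gives $321, worse by 10.
Car 63's own top request is Request R7 ($41), but forcing Car 63→Request R7 and reassigning the rest optimally gives only $308 — worse by 23.

Car 63 receives Request R1.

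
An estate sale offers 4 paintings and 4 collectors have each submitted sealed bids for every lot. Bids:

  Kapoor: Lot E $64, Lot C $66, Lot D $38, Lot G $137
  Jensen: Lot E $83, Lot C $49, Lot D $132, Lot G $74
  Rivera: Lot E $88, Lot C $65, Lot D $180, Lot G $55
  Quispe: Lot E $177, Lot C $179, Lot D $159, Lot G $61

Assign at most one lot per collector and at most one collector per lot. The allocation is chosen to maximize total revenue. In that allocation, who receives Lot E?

Jensen receives Lot E.

This is a one-to-one assignment (maximum-weight bipartite matching).
Optimal: Kapoor→Lot G ($137), Jensen→Lot E ($83), Rivera→Lot D ($180), Quispe→Lot C ($179) — total 137+83+180+179 = $579.
Jensen's own top lot is Lot D ($132), but forcing Jensen→Lot D and reassigning the rest optimally gives only $536 — worse by 43.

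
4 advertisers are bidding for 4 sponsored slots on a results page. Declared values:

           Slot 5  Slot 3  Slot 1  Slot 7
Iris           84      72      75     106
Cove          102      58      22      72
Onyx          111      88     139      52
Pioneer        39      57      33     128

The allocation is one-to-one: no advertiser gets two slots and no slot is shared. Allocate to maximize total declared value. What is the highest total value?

Max total: $441

Optimal: Iris→Slot 3 ($72), Cove→Slot 5 ($102), Onyx→Slot 1 ($139), Pioneer→Slot 7 ($128) — total 72+102+139+128 = $441.
Row-greedy (each advertiser in turn takes its best remaining slot) gives $404, worse by 37.
Swapping Iris↔Cove (Iris→Slot 5 $84, Cove→Slot 3 $58) loses 32.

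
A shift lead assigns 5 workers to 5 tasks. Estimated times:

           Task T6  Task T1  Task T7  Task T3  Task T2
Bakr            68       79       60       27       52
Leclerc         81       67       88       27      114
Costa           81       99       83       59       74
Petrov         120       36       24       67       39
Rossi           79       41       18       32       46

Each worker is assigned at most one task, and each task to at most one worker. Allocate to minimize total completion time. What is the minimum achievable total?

This is the linear assignment problem.
Optimal: Bakr→Task T2 (52 min), Leclerc→Task T3 (27 min), Costa→Task T6 (81 min), Petrov→Task T1 (36 min), Rossi→Task T7 (18 min) — total 52+27+81+36+18 = 214 min.
Min-entry greedy (repeatedly take the single cheapest remaining cell) gives 236 min, worse by 22.

Minimum total: 214 min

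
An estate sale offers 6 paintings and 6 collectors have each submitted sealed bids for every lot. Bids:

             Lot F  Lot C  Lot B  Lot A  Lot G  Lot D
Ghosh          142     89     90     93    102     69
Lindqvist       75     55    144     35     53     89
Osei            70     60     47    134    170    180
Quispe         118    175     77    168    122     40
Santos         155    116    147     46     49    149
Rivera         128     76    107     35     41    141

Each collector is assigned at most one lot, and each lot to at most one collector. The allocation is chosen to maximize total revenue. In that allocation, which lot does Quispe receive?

Quispe receives Lot A.

Optimal: Ghosh→Lot F ($142), Lindqvist→Lot B ($144), Osei→Lot G ($170), Quispe→Lot A ($168), Santos→Lot C ($116), Rivera→Lot D ($141) — total 142+144+170+168+116+141 = $881.
Column-greedy (each lot in turn goes to its best remaining collector) gives $851, worse by 30.
Every other assignment is strictly worse.
Quispe's own top lot is Lot C ($175), but forcing Quispe→Lot C and reassigning the rest optimally gives only $878 — worse by 3.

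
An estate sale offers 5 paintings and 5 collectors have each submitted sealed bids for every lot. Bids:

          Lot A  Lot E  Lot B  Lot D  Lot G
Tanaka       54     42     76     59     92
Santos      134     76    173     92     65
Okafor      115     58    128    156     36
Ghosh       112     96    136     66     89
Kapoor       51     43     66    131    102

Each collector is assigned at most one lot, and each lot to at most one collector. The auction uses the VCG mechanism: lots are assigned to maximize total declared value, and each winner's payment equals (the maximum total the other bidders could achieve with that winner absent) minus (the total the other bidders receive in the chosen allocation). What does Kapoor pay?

Efficient allocation: Tanaka→Lot G ($92), Santos→Lot B ($173), Okafor→Lot A ($115), Ghosh→Lot E ($96), Kapoor→Lot D ($131); total welfare W = $607.
Kapoor receives Lot D at value $131, so the others get W − 131 = $476.
Without Kapoor: best allocation of the remaining 4 bidders over all 5 lots is Tanaka→Lot G ($92), Santos→Lot B ($173), Okafor→Lot D ($156), Ghosh→Lot A ($112), total $533.
VCG payment = (others' best without Kapoor) − (others' welfare with Kapoor) = 533 − 476 = $57.

Kapoor pays $57.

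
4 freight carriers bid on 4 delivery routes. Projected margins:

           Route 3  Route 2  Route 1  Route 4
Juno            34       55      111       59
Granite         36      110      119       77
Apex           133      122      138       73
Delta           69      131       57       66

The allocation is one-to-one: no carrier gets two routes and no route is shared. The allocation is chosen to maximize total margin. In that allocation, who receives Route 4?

Optimal: Juno→Route 1 ($111k), Granite→Route 4 ($77k), Apex→Route 3 ($133k), Delta→Route 2 ($131k) — total 111+77+133+131 = $452k.
Column-greedy (each route in turn goes to its best remaining carrier) gives $442k, worse by 10.
Next-best assignment: Juno→Route 4, Granite→Route 1, Apex→Route 3, Delta→Route 2 = $442k.
Swapping Juno↔Apex (Juno→Route 3 $34k, Apex→Route 1 $138k) loses 72.
Checked against all permutations: $452k is optimal.
Granite's own top route is Route 1 ($119k), but forcing Granite→Route 1 and reassigning the rest optimally gives only $442k — worse by 10.

Granite receives Route 4.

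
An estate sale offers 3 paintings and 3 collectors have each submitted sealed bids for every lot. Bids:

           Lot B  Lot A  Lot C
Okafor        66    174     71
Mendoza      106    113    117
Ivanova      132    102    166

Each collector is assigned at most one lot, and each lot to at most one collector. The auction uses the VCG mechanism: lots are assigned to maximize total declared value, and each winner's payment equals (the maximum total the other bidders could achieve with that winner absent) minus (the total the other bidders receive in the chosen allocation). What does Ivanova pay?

Ivanova pays $11.

Efficient allocation: Okafor→Lot A ($174), Mendoza→Lot B ($106), Ivanova→Lot C ($166); total welfare W = $446.
Ivanova receives Lot C at value $166, so the others get W − 166 = $280.
Without Ivanova: best allocation of the remaining 2 bidders over all 3 lots is Okafor→Lot A ($174), Mendoza→Lot C ($117), total $291.
VCG payment = (others' best without Ivanova) − (others' welfare with Ivanova) = 291 − 280 = $11.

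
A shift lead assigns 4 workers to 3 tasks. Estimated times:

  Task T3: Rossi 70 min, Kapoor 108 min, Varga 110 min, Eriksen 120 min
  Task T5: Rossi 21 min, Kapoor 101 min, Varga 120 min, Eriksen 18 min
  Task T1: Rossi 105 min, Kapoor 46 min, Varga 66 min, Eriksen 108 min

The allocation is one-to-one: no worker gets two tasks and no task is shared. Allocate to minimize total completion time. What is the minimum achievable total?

Minimum total: 134 min

This is a one-to-one assignment (minimum-cost bipartite matching).
Optimal: Rossi→Task T3 (70 min), Eriksen→Task T5 (18 min), Kapoor→Task T1 (46 min) — total 70+18+46 = 134 min.
Row-greedy (each worker in turn takes its cheapest remaining task) gives 177 min, worse by 43.
Next-best assignment: Rossi→Task T3, Eriksen→Task T5, Varga→Task T1 = 154 min.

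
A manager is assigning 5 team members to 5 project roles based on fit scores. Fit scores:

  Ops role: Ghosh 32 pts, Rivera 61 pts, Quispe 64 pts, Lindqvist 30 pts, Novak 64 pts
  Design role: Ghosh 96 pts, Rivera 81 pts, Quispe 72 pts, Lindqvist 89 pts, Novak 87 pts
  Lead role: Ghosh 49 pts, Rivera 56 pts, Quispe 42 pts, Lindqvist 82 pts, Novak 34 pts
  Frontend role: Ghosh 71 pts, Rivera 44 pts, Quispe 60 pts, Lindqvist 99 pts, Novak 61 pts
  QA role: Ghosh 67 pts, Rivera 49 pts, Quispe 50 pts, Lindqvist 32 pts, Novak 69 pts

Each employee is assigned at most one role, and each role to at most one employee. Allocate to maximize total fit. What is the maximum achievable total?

Optimal: Ghosh→Design role (96 pts), Rivera→Lead role (56 pts), Quispe→Ops role (64 pts), Lindqvist→Frontend role (99 pts), Novak→QA role (69 pts) — total 96+56+64+99+69 = 384 pts.
Column-greedy (each role in turn goes to its best remaining employee) gives 352 pts, worse by 32.
Next-best assignment: Ghosh→QA role, Rivera→Lead role, Quispe→Ops role, Lindqvist→Frontend role, Novak→Design role = 373 pts.
Swapping Ghosh↔Quispe (Ghosh→Ops role 32 pts, Quispe→Design role 72 pts) loses 56.
No other one-to-one assignment exceeds 384 pts.

Max total: 384 pts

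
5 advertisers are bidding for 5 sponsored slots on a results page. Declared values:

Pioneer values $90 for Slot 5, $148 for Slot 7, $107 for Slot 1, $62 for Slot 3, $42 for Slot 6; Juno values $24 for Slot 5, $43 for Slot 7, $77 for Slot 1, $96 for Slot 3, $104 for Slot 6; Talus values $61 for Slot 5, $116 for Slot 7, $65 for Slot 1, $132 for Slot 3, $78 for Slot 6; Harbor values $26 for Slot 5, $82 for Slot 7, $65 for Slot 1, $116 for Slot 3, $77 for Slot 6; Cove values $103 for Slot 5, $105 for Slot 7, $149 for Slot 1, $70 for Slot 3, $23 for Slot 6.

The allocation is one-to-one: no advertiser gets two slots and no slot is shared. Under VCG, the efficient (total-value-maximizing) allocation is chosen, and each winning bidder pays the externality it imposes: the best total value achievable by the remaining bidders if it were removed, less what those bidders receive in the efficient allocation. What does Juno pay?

Juno pays $32.

Efficient allocation: Pioneer→Slot 7 ($148), Juno→Slot 6 ($104), Talus→Slot 5 ($61), Harbor→Slot 3 ($116), Cove→Slot 1 ($149); total welfare W = $578.
Juno receives Slot 6 at value $104, so the others get W − 104 = $474.
Without Juno: best allocation of the remaining 4 bidders over all 5 slots is Pioneer→Slot 7 ($148), Talus→Slot 3 ($132), Harbor→Slot 6 ($77), Cove→Slot 1 ($149), total $506.
VCG payment = (others' best without Juno) − (others' welfare with Juno) = 506 − 474 = $32.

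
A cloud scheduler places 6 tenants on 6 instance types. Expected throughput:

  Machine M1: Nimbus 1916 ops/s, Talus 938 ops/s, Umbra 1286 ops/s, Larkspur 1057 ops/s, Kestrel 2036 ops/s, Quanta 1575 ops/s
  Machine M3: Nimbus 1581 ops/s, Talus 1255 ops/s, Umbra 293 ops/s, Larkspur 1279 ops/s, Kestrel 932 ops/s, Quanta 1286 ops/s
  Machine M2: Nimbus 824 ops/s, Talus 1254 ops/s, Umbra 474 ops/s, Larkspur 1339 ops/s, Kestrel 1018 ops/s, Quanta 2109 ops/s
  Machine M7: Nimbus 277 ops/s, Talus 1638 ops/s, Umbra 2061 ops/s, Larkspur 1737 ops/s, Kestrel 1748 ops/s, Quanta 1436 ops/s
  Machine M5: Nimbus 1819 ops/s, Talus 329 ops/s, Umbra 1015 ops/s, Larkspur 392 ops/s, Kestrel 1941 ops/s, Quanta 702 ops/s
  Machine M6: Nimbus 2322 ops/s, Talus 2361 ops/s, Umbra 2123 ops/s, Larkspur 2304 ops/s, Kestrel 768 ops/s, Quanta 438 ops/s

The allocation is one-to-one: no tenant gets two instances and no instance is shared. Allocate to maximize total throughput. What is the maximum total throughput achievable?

Optimal: Nimbus→Machine M1 (1916 ops/s), Talus→Machine M6 (2361 ops/s), Umbra→Machine M7 (2061 ops/s), Larkspur→Machine M3 (1279 ops/s), Kestrel→Machine M5 (1941 ops/s), Quanta→Machine M2 (2109 ops/s) — total 1916+2361+2061+1279+1941+2109 = 11667 ops/s.
Swapping Kestrel↔Nimbus (Kestrel→Machine M1 2036 ops/s, Nimbus→Machine M5 1819 ops/s) loses 2.

Max total: 11667 ops/s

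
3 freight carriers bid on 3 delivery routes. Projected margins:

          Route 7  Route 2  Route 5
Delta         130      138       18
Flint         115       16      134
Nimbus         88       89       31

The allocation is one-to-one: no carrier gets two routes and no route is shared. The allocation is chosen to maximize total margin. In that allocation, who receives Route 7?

Treat this as an assignment problem: match each carrier to one route.
Optimal: Delta→Route 2 ($138k), Flint→Route 5 ($134k), Nimbus→Route 7 ($88k) — total 138+134+88 = $360k.
Column-greedy (each route in turn goes to its best remaining carrier) gives $353k, worse by 7.
Nimbus's own top route is Route 2 ($89k), but forcing Nimbus→Route 2 and reassigning the rest optimally gives only $353k — worse by 7.

Nimbus receives Route 7.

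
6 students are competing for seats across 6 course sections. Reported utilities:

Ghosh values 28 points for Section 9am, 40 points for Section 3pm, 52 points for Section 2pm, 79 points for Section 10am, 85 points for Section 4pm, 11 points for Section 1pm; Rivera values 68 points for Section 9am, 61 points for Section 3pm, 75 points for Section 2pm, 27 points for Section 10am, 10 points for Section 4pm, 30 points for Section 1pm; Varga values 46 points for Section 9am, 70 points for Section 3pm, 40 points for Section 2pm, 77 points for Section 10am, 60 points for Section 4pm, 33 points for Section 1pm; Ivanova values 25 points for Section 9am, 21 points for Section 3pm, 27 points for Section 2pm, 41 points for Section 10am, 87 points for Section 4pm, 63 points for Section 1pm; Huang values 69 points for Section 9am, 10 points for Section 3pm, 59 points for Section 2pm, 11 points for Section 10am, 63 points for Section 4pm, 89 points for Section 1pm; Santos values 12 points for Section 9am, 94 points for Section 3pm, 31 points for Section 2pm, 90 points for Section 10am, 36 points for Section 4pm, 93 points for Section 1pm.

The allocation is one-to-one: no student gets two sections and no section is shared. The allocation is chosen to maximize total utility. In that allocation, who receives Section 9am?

This is a one-to-one assignment (maximum-weight bipartite matching).
Optimal: Ghosh→Section 10am (79 points), Rivera→Section 2pm (75 points), Varga→Section 3pm (70 points), Ivanova→Section 4pm (87 points), Huang→Section 9am (69 points), Santos→Section 1pm (93 points) — total 79+75+70+87+69+93 = 473 points.
Max-entry greedy (repeatedly take the single best remaining cell) gives 470 points, worse by 3.
Next-best assignment: Ghosh→Section 10am, Rivera→Section 2pm, Varga→Section 9am, Ivanova→Section 4pm, Huang→Section 1pm, Santos→Section 3pm = 470 points.
Swapping Santos↔Ghosh (Santos→Section 10am 90 points, Ghosh→Section 1pm 11 points) loses 71.
No other one-to-one assignment exceeds 473 points.
Huang's own top section is Section 1pm (89 points), but forcing Huang→Section 1pm and reassigning the rest optimally gives only 470 points — worse by 3.

Huang receives Section 9am.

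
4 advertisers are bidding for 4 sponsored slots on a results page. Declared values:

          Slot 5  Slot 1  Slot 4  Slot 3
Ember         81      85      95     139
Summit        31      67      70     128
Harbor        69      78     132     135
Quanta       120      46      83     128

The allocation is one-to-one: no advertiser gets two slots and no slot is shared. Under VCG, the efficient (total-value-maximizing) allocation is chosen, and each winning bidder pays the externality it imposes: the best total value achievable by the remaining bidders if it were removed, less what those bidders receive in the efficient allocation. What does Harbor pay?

Efficient allocation: Ember→Slot 1 ($85), Summit→Slot 3 ($128), Harbor→Slot 4 ($132), Quanta→Slot 5 ($120); total welfare W = $465.
Harbor receives Slot 4 at value $132, so the others get W − 132 = $333.
Without Harbor: best allocation of the remaining 3 bidders over all 4 slots is Ember→Slot 4 ($95), Summit→Slot 3 ($128), Quanta→Slot 5 ($120), total $343.
VCG payment = (others' best without Harbor) − (others' welfare with Harbor) = 343 − 333 = $10.

Harbor pays $10.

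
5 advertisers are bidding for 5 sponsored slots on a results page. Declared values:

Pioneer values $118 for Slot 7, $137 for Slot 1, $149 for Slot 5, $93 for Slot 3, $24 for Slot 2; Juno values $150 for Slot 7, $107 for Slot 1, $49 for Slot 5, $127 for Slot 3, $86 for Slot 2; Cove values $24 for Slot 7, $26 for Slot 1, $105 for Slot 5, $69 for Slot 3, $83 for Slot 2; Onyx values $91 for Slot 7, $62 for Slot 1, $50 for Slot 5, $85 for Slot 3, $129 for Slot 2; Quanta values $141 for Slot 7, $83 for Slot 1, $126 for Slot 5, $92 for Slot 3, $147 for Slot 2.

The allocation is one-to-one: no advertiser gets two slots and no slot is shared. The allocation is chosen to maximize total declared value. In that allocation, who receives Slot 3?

Optimal: Pioneer→Slot 1 ($137), Juno→Slot 3 ($127), Cove→Slot 5 ($105), Onyx→Slot 2 ($129), Quanta→Slot 7 ($141) — total 137+127+105+129+141 = $639.
Column-greedy (each slot in turn goes to its best remaining advertiser) gives $581, worse by 58.
Juno's own top slot is Slot 7 ($150), but forcing Juno→Slot 7 and reassigning the rest optimally gives only $624 — worse by 15.

Juno receives Slot 3.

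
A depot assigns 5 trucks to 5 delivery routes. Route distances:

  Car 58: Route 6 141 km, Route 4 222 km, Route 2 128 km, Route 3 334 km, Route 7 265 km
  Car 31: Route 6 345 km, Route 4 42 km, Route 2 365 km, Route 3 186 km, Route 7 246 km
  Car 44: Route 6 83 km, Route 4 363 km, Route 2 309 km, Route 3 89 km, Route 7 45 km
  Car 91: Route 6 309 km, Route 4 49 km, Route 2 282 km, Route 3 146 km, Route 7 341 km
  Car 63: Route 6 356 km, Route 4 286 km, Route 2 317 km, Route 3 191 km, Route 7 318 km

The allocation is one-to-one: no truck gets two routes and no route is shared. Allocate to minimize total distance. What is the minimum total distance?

Min total: 691 km

Optimal: Car 58→Route 6 (141 km), Car 31→Route 4 (42 km), Car 44→Route 7 (45 km), Car 91→Route 3 (146 km), Car 63→Route 2 (317 km) — total 141+42+45+146+317 = 691 km.
Row-greedy (each truck in turn takes its cheapest remaining route) gives 717 km, worse by 26.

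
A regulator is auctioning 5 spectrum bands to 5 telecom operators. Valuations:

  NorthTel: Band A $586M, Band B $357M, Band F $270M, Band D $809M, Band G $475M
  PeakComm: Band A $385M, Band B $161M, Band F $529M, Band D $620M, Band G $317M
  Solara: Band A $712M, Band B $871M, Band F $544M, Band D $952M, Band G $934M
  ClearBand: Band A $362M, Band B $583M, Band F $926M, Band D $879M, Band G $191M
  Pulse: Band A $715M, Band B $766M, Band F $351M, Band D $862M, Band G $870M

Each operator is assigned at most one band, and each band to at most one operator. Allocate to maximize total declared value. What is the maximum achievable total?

Max total: $3873M

Optimal: NorthTel→Band A ($586M), PeakComm→Band D ($620M), Solara→Band B ($871M), ClearBand→Band F ($926M), Pulse→Band G ($870M) — total 586+620+871+926+870 = $3873M.
Swapping NorthTel↔Pulse (NorthTel→Band G $475M, Pulse→Band A $715M) loses 266.
Checked against all permutations: $3873M is optimal.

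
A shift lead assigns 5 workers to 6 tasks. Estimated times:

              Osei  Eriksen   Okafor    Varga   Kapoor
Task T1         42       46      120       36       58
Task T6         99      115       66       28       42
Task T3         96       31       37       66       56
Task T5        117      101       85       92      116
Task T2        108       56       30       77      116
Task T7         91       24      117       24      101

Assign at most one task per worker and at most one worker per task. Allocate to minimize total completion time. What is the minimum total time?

Min total: 169 min

Optimal: Osei→Task T1 (42 min), Eriksen→Task T3 (31 min), Okafor→Task T2 (30 min), Varga→Task T7 (24 min), Kapoor→Task T6 (42 min) — total 42+31+30+24+42 = 169 min.
Row-greedy (each worker in turn takes its cheapest remaining task) gives 180 min, worse by 11.
Next-best assignment: Osei→Task T1, Eriksen→Task T7, Okafor→Task T2, Varga→Task T6, Kapoor→Task T3 = 180 min.
No other one-to-one assignment undercuts 169 min.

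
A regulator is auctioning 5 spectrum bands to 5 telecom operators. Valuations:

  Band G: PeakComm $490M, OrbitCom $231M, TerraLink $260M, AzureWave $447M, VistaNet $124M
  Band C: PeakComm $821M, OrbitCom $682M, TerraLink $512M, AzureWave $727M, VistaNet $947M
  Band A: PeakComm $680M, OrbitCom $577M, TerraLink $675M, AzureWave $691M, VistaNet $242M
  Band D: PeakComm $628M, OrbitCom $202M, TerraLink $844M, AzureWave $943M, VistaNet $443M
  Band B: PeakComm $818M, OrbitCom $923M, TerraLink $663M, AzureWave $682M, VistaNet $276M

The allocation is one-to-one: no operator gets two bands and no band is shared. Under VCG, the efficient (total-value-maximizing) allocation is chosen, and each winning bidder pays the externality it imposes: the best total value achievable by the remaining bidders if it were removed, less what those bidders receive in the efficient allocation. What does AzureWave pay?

Efficient allocation: PeakComm→Band G ($490M), OrbitCom→Band B ($923M), TerraLink→Band A ($675M), AzureWave→Band D ($943M), VistaNet→Band C ($947M); total welfare W = $3978M.
AzureWave receives Band D at value $943M, so the others get W − 943 = $3035M.
Without AzureWave: best allocation of the remaining 4 bidders over all 5 bands is PeakComm→Band A ($680M), OrbitCom→Band B ($923M), TerraLink→Band D ($844M), VistaNet→Band C ($947M), total $3394M.
VCG payment = (others' best without AzureWave) − (others' welfare with AzureWave) = 3394 − 3035 = $359M.

AzureWave pays $359M.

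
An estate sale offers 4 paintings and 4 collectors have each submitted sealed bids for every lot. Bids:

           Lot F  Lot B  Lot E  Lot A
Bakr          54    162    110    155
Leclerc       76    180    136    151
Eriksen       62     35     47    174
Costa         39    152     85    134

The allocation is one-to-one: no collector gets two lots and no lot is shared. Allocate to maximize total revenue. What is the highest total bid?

Treat this as an assignment problem: match each collector to one lot.
Optimal: Bakr→Lot F ($54), Leclerc→Lot E ($136), Eriksen→Lot A ($174), Costa→Lot B ($152) — total 54+136+174+152 = $516.
Column-greedy (each lot in turn goes to its best remaining collector) gives $497, worse by 19.
Checked against all permutations: $516 is optimal.

Max total: $516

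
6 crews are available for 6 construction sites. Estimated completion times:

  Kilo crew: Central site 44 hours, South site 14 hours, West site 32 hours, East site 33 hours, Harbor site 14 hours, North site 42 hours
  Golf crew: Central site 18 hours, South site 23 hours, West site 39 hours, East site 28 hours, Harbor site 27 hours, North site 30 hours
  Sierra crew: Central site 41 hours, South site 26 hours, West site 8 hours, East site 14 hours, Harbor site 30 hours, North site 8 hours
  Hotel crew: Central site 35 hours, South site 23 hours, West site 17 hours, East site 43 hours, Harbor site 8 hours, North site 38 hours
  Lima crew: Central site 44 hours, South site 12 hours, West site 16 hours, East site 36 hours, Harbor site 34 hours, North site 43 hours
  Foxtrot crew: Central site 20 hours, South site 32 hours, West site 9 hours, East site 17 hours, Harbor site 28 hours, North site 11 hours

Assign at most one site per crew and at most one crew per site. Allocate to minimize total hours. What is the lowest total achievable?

Min total: 81 hours

Optimal: Kilo crew→South site (14 hours), Golf crew→Central site (18 hours), Sierra crew→East site (14 hours), Hotel crew→Harbor site (8 hours), Lima crew→West site (16 hours), Foxtrot crew→North site (11 hours) — total 14+18+14+8+16+11 = 81 hours.
Row-greedy (each crew in turn takes its cheapest remaining site) gives 95 hours, worse by 14.
Checked against all permutations: 81 hours is optimal.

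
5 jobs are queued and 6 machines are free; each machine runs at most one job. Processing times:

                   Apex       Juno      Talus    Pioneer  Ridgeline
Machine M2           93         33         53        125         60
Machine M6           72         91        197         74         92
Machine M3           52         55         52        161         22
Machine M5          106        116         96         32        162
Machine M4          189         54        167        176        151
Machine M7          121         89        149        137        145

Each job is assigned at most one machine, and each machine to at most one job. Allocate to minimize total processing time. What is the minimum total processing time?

Min total: 233 min

Treat this as an assignment problem: match each job to one machine.
Optimal: Apex→Machine M6 (72 min), Juno→Machine M4 (54 min), Talus→Machine M2 (53 min), Pioneer→Machine M5 (32 min), Ridgeline→Machine M3 (22 min) — total 72+54+53+32+22 = 233 min.
Column-greedy (each machine in turn goes to its cheapest remaining job) gives 326 min, worse by 93.
Swapping Ridgeline↔Apex (Ridgeline→Machine M6 92 min, Apex→Machine M3 52 min) adds 50.
No other one-to-one assignment undercuts 233 min.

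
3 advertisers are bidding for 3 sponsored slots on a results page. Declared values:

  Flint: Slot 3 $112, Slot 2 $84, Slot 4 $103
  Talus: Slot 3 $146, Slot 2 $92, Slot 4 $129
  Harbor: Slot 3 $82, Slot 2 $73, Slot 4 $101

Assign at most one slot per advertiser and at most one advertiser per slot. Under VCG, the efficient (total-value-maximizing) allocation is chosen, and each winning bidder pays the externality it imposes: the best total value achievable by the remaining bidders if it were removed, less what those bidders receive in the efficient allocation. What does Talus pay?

Efficient allocation: Flint→Slot 2 ($84), Talus→Slot 3 ($146), Harbor→Slot 4 ($101); total welfare W = $331.
Talus receives Slot 3 at value $146, so the others get W − 146 = $185.
Without Talus: best allocation of the remaining 2 bidders over all 3 slots is Flint→Slot 3 ($112), Harbor→Slot 4 ($101), total $213.
VCG payment = (others' best without Talus) − (others' welfare with Talus) = 213 − 185 = $28.

Talus pays $28.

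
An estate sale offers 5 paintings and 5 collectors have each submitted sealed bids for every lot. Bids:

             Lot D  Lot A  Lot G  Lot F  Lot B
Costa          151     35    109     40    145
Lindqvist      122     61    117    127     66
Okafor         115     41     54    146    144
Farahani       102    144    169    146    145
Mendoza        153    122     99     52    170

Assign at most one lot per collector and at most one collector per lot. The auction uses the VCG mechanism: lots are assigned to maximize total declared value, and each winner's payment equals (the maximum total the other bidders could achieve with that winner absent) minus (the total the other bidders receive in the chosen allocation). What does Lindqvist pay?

Lindqvist pays $25.

Efficient allocation: Costa→Lot D ($151), Lindqvist→Lot G ($117), Okafor→Lot F ($146), Farahani→Lot A ($144), Mendoza→Lot B ($170); total welfare W = $728.
Lindqvist receives Lot G at value $117, so the others get W − 117 = $611.
Without Lindqvist: best allocation of the remaining 4 bidders over all 5 lots is Costa→Lot D ($151), Okafor→Lot F ($146), Farahani→Lot G ($169), Mendoza→Lot B ($170), total $636.
VCG payment = (others' best without Lindqvist) − (others' welfare with Lindqvist) = 636 − 611 = $25.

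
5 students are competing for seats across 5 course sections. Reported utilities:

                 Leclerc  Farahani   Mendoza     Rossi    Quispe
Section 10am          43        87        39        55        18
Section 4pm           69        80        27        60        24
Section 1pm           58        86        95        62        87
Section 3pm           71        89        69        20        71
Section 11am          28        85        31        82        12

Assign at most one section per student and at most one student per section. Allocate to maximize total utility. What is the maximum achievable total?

Maximum total: 404 points

Optimal: Leclerc→Section 4pm (69 points), Farahani→Section 10am (87 points), Mendoza→Section 1pm (95 points), Rossi→Section 11am (82 points), Quispe→Section 3pm (71 points) — total 69+87+95+82+71 = 404 points.
Swapping Leclerc↔Mendoza (Leclerc→Section 1pm 58 points, Mendoza→Section 4pm 27 points) loses 79.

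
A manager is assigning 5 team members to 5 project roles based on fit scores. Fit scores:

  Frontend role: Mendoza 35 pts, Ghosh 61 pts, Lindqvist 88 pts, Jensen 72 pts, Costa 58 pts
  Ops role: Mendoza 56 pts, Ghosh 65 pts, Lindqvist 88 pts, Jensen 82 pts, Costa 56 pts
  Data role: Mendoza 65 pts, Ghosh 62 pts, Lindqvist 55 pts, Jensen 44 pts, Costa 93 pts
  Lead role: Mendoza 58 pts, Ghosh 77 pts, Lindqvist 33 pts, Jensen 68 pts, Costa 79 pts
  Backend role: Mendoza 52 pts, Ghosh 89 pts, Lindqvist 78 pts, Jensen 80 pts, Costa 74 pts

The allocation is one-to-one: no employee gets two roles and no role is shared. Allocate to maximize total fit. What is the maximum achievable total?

Treat this as an assignment problem: match each employee to one role.
Optimal: Mendoza→Lead role (58 pts), Ghosh→Backend role (89 pts), Lindqvist→Frontend role (88 pts), Jensen→Ops role (82 pts), Costa→Data role (93 pts) — total 58+89+88+82+93 = 410 pts.
Column-greedy (each role in turn goes to its best remaining employee) gives 392 pts, worse by 18.
Swapping Costa↔Mendoza (Costa→Lead role 79 pts, Mendoza→Data role 65 pts) loses 7.
Checked against all permutations: 410 pts is optimal.

Maximum total: 410 pts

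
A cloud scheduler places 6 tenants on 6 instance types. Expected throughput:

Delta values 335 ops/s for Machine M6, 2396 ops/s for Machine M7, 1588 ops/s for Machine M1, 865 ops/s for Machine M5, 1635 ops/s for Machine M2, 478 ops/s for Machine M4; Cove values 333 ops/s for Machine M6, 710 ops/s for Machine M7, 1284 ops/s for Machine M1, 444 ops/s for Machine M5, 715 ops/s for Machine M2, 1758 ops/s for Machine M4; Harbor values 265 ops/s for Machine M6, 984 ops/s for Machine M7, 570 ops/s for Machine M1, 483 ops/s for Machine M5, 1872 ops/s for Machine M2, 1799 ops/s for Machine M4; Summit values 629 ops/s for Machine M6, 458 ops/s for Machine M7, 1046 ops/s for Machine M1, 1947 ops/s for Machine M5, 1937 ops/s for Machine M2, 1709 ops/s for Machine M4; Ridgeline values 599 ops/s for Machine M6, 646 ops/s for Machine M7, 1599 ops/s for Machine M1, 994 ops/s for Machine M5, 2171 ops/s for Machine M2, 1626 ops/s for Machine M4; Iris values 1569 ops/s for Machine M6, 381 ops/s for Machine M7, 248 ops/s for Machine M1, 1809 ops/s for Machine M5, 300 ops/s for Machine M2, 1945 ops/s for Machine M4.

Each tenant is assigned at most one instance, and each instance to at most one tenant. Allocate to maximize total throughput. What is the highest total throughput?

Max total: 11166 ops/s

Optimal: Delta→Machine M7 (2396 ops/s), Cove→Machine M1 (1284 ops/s), Harbor→Machine M4 (1799 ops/s), Summit→Machine M5 (1947 ops/s), Ridgeline→Machine M2 (2171 ops/s), Iris→Machine M6 (1569 ops/s) — total 2396+1284+1799+1947+2171+1569 = 11166 ops/s.
Column-greedy (each instance in turn goes to its best remaining tenant) gives 11141 ops/s, worse by 25.
Swapping Delta↔Harbor (Delta→Machine M4 478 ops/s, Harbor→Machine M7 984 ops/s) loses 2733.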